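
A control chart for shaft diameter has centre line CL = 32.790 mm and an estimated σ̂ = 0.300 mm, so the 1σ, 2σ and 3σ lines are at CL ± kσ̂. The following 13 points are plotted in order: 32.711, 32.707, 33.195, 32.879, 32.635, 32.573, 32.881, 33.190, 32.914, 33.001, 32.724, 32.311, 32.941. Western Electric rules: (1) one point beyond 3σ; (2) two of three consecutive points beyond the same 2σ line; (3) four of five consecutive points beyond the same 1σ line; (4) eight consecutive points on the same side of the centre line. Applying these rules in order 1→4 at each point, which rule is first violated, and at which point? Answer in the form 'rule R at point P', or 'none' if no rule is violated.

Zone of each point (C = within 1σ̂, B = 1σ̂–2σ̂, A = 2σ̂–3σ̂, * = beyond 3σ̂; sign = side of CL): 1:-C, 2:-C, 3:+B, 4:+C, 5:-C, 6:-C, 7:+C, 8:+B, 9:+C, 10:+C, 11:-C, 12:-B, 13:+C
No rule fires across all 13 points.

none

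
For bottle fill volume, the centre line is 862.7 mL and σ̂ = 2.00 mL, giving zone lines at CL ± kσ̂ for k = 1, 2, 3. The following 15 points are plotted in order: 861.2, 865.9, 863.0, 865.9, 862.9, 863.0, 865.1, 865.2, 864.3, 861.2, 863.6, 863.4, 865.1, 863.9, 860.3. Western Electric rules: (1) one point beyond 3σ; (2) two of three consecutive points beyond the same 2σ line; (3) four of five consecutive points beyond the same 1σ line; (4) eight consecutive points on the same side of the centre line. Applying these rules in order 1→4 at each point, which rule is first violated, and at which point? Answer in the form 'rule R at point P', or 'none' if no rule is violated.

rule 4 at point 9

Zone of each point (C = within 1σ̂, B = 1σ̂–2σ̂, A = 2σ̂–3σ̂, * = beyond 3σ̂; sign = side of CL): 1:-C, 2:+B, 3:+C, 4:+B, 5:+C, 6:+C, 7:+B, 8:+B, 9:+C, 10:-C, 11:+C, 12:+C, 13:+B, 14:+C, 15:-B
Rule 4 (eight consecutive points on the same side of the centre line) is satisfied at point 9.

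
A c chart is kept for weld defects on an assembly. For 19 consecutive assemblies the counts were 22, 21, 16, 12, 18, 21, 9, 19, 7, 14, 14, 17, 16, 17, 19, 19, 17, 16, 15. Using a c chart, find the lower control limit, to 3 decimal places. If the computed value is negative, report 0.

c̄ = (22 + 21 + 16 + 12 + 18 + 21 + 9 + 19 + 7 + 14 + 14 + 17 + 16 + 17 + 19 + 19 + 17 + 16 + 15) / 19 = 309 / 19 = 16.2632
LCL = c̄ − 3√c̄ = 16.2632 − 3 × 4.0328 = 4.1649

4.165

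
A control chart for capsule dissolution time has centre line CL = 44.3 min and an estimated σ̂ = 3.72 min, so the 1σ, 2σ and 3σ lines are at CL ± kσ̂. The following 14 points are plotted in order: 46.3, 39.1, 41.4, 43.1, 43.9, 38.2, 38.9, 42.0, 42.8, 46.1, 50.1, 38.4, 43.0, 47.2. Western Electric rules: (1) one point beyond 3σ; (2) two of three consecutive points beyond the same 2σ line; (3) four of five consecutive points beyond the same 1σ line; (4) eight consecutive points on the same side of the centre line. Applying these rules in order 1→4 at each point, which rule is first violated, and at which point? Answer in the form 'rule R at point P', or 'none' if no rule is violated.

rule 4 at point 9

Zone of each point (C = within 1σ̂, B = 1σ̂–2σ̂, A = 2σ̂–3σ̂, * = beyond 3σ̂; sign = side of CL): 1:+C, 2:-B, 3:-C, 4:-C, 5:-C, 6:-B, 7:-B, 8:-C, 9:-C, 10:+C, 11:+B, 12:-B, 13:-C, 14:+C
Rule 4 (eight consecutive points on the same side of the centre line) is satisfied at point 9.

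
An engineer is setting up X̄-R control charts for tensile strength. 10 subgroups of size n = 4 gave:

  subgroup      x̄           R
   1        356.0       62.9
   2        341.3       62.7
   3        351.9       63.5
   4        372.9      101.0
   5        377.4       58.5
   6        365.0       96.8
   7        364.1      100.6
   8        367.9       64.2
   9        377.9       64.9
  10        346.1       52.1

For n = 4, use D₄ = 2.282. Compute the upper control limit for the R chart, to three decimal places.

165.947

R̄ = (62.9 + 62.7 + 63.5 + 101.0 + 58.5 + 96.8 + 100.6 + 64.2 + 64.9 + 52.1) / 10 = 727.2000 / 10 = 72.7200
UCL_R = D₄·R̄ = 2.282 × 72.7200 = 165.9470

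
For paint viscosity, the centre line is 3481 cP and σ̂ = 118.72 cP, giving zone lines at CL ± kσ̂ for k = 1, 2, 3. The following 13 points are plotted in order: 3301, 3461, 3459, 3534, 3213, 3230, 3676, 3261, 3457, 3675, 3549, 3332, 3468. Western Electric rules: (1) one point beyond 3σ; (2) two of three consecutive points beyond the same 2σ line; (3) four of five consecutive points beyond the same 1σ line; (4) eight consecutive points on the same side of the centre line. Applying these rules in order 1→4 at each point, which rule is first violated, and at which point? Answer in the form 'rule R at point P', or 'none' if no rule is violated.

rule 2 at point 6

Zone of each point (C = within 1σ̂, B = 1σ̂–2σ̂, A = 2σ̂–3σ̂, * = beyond 3σ̂; sign = side of CL): 1:-B, 2:-C, 3:-C, 4:+C, 5:-A, 6:-A, 7:+B, 8:-B, 9:-C, 10:+B, 11:+C, 12:-B, 13:-C
Rule 2 (two of three consecutive points beyond the same 2σ limit) is satisfied at point 6.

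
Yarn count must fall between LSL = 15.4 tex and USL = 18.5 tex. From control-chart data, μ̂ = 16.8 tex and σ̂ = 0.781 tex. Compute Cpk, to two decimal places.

Cpu = (USL − μ̂) / (3σ̂) = (18.5 − 16.8) / (3 × 0.781) = 0.7256; Cpl = (μ̂ − LSL) / (3σ̂) = (16.8 − 15.4) / (3 × 0.781) = 0.5975; Cpk = min(Cpu, Cpl) = 0.5975

0.60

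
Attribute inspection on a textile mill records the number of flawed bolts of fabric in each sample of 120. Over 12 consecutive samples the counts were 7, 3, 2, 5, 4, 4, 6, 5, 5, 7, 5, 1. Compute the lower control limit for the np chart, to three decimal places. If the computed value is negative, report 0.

p̄ = Σdᵢ / (k·n) = 54 / (12 × 120) = 0.03750
LCL = np̄ − 3·√(np̄(1−p̄)) = 4.5000 − 3 × 2.0812 = -1.7435 → 0 (negative, so LCL = 0)

0.000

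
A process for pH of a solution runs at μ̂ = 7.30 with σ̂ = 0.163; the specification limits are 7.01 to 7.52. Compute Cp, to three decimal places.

Cp = (USL − LSL) / (6σ̂) = (7.52 − 7.01) / (6 × 0.163) = 0.5100 / 0.9780 = 0.5215

0.521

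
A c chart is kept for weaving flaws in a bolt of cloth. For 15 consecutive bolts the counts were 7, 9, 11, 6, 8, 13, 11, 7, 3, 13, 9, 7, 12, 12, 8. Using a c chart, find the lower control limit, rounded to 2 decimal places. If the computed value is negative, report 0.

c̄ = (7 + 9 + 11 + 6 + 8 + 13 + 11 + 7 + 3 + 13 + 9 + 7 + 12 + 12 + 8) / 15 = 136 / 15 = 9.0667
LCL = c̄ − 3√c̄ = 9.0667 − 3 × 3.0111 = 0.0334

0.03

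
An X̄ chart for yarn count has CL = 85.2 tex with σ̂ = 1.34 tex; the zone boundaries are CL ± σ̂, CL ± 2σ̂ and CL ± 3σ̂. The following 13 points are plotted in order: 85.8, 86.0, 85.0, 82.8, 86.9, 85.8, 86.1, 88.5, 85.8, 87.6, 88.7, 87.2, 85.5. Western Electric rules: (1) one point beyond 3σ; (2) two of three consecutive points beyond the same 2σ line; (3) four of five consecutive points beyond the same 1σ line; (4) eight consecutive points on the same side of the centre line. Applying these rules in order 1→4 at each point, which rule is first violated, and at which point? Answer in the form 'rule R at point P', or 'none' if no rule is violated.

Zone of each point (C = within 1σ̂, B = 1σ̂–2σ̂, A = 2σ̂–3σ̂, * = beyond 3σ̂; sign = side of CL): 1:+C, 2:+C, 3:-C, 4:-B, 5:+B, 6:+C, 7:+C, 8:+A, 9:+C, 10:+B, 11:+A, 12:+B, 13:+C
Rule 3 (four of five consecutive points beyond the same 1σ limit) is satisfied at point 12.

rule 3 at point 12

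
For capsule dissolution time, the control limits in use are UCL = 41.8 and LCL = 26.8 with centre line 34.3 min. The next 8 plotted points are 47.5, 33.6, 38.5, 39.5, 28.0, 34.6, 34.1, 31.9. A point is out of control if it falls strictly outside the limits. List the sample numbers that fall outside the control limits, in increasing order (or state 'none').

Compare each point to [26.8, 41.8]: sample 1 = 47.5 > UCL.

1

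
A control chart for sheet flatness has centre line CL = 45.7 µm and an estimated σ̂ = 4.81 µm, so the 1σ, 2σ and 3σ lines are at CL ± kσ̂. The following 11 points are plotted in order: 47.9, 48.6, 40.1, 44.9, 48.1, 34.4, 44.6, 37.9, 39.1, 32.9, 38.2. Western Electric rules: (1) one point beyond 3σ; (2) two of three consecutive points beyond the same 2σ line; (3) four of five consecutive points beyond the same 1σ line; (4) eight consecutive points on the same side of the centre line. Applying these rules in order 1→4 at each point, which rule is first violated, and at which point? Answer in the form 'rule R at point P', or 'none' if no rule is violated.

rule 3 at point 10

Zone of each point (C = within 1σ̂, B = 1σ̂–2σ̂, A = 2σ̂–3σ̂, * = beyond 3σ̂; sign = side of CL): 1:+C, 2:+C, 3:-B, 4:-C, 5:+C, 6:-A, 7:-C, 8:-B, 9:-B, 10:-A, 11:-B
Rule 3 (four of five consecutive points beyond the same 1σ limit) is satisfied at point 10.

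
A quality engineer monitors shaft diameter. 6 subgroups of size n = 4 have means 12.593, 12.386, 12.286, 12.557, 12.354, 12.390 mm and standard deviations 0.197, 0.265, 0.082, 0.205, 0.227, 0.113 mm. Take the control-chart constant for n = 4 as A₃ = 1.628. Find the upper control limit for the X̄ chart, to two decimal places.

12.72

X̄̄ = (12.593 + 12.386 + 12.286 + 12.557 + 12.354 + 12.390) / 6 = 12.4277
s̄ = (0.197 + 0.265 + 0.082 + 0.205 + 0.227 + 0.113) / 6 = 0.1815
UCL = X̄̄ + A₃·s̄ = 12.4277 + 1.628 × 0.1815 = 12.7231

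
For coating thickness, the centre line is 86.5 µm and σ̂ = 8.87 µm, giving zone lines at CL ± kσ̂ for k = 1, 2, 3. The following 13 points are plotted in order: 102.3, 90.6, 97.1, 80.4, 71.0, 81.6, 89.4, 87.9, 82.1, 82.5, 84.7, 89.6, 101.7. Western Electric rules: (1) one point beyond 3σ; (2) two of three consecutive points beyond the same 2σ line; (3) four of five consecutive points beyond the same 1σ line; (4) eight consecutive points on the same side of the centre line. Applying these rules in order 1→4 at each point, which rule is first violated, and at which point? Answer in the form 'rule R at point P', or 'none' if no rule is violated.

none

Zone of each point (C = within 1σ̂, B = 1σ̂–2σ̂, A = 2σ̂–3σ̂, * = beyond 3σ̂; sign = side of CL): 1:+B, 2:+C, 3:+B, 4:-C, 5:-B, 6:-C, 7:+C, 8:+C, 9:-C, 10:-C, 11:-C, 12:+C, 13:+B
No rule fires across all 13 points.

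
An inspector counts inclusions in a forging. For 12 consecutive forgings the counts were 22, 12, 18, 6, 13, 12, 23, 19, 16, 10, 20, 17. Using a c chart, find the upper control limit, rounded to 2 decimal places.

27.54

c̄ = (22 + 12 + 18 + 6 + 13 + 12 + 23 + 19 + 16 + 10 + 20 + 17) / 12 = 188 / 12 = 15.6667
UCL = c̄ + 3√c̄ = 15.6667 + 3 × √15.6667 = 15.6667 + 3 × 3.9581 = 27.5410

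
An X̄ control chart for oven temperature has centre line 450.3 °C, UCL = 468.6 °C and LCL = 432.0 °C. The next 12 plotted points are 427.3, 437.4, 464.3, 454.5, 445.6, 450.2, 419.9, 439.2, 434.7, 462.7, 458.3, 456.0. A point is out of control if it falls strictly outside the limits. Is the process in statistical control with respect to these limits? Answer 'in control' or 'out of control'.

Compare each point to [432.0, 468.6]: sample 1 = 427.3 < LCL; sample 7 = 419.9 < LCL.

out of control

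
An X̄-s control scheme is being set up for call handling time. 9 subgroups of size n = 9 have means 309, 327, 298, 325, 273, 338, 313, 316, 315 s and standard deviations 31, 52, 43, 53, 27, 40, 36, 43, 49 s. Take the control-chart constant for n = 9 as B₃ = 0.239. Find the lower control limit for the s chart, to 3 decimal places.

s̄ = (31 + 52 + 43 + 53 + 27 + 40 + 36 + 43 + 49) / 9 = 41.5556
LCL_s = B₃·s̄ = 0.239 × 41.5556 = 9.9318

9.932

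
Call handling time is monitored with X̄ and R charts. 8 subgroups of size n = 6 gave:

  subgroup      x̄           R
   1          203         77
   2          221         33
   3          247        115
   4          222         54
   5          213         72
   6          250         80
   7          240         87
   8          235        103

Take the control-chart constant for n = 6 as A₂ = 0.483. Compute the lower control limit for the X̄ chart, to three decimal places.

X̄̄ = (203 + 221 + 247 + 222 + 213 + 250 + 240 + 235) / 8 = 1831.0000 / 8 = 228.8750
R̄ = (77 + 33 + 115 + 54 + 72 + 80 + 87 + 103) / 8 = 621.0000 / 8 = 77.6250
LCL = X̄̄ − A₂·R̄ = 228.8750 − 0.483 × 77.6250 = 191.3821

191.382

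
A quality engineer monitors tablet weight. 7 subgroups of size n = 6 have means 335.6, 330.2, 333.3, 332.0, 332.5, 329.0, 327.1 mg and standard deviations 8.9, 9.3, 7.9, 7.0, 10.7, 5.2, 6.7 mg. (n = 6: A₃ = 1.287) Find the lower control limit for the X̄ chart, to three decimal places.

321.145

X̄̄ = (335.6 + 330.2 + 333.3 + 332.0 + 332.5 + 329.0 + 327.1) / 7 = 331.3857
s̄ = (8.9 + 9.3 + 7.9 + 7.0 + 10.7 + 5.2 + 6.7) / 7 = 7.9571
LCL = X̄̄ − A₃·s̄ = 331.3857 − 1.287 × 7.9571 = 321.1449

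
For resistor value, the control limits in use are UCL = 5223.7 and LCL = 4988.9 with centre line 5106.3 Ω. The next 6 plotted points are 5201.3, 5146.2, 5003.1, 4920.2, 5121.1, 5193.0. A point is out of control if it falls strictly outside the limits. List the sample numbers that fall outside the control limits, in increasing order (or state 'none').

Compare each point to [4988.9, 5223.7]: sample 4 = 4920.2 < LCL.

4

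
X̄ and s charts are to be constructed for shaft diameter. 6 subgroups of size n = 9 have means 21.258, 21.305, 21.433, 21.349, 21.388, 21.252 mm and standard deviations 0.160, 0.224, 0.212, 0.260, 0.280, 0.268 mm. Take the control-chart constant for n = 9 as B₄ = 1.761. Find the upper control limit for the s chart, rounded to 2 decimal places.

0.41

s̄ = (0.160 + 0.224 + 0.212 + 0.260 + 0.280 + 0.268) / 6 = 0.2340
UCL_s = B₄·s̄ = 1.761 × 0.2340 = 0.4121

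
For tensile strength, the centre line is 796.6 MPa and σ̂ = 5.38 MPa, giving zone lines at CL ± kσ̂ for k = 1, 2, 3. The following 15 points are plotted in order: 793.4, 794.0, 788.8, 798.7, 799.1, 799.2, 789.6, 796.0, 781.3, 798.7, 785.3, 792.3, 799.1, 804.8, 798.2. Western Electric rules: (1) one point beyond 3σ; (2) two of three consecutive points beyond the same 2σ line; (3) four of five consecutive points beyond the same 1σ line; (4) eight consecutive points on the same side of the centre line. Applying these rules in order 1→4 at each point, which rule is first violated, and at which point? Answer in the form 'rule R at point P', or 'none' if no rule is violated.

Zone of each point (C = within 1σ̂, B = 1σ̂–2σ̂, A = 2σ̂–3σ̂, * = beyond 3σ̂; sign = side of CL): 1:-C, 2:-C, 3:-B, 4:+C, 5:+C, 6:+C, 7:-B, 8:-C, 9:-A, 10:+C, 11:-A, 12:-C, 13:+C, 14:+B, 15:+C
Rule 2 (two of three consecutive points beyond the same 2σ limit) is satisfied at point 11.

rule 2 at point 11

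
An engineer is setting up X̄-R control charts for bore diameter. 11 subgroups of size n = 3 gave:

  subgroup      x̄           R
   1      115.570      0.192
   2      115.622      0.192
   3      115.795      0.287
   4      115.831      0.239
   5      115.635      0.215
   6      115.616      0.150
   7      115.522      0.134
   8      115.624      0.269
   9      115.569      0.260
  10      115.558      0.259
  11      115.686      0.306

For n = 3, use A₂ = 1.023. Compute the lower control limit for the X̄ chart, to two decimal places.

X̄̄ = (115.570 + 115.622 + 115.795 + 115.831 + 115.635 + 115.616 + 115.522 + 115.624 + 115.569 + 115.558 + 115.686) / 11 = 1272.0280 / 11 = 115.6389
R̄ = (0.192 + 0.192 + 0.287 + 0.239 + 0.215 + 0.150 + 0.134 + 0.269 + 0.260 + 0.259 + 0.306) / 11 = 2.5030 / 11 = 0.2275
LCL = X̄̄ − A₂·R̄ = 115.6389 − 1.023 × 0.2275 = 115.4061

115.41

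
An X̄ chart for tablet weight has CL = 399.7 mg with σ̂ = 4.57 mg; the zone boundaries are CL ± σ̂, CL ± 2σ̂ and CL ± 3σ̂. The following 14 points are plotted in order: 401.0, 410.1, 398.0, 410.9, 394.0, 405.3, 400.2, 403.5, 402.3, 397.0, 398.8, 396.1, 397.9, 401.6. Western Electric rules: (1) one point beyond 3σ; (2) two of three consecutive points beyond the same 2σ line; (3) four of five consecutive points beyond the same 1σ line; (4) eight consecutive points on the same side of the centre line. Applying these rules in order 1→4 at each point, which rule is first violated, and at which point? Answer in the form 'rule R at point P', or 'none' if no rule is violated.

rule 2 at point 4

Zone of each point (C = within 1σ̂, B = 1σ̂–2σ̂, A = 2σ̂–3σ̂, * = beyond 3σ̂; sign = side of CL): 1:+C, 2:+A, 3:-C, 4:+A, 5:-B, 6:+B, 7:+C, 8:+C, 9:+C, 10:-C, 11:-C, 12:-C, 13:-C, 14:+C
Rule 2 (two of three consecutive points beyond the same 2σ limit) is satisfied at point 4.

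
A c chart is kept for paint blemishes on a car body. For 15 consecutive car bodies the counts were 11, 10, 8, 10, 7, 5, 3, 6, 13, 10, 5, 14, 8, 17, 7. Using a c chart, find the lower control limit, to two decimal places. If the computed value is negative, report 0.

c̄ = (11 + 10 + 8 + 10 + 7 + 5 + 3 + 6 + 13 + 10 + 5 + 14 + 8 + 17 + 7) / 15 = 134 / 15 = 8.9333
LCL = c̄ − 3√c̄ = 8.9333 − 3 × 2.9889 = -0.0333 → 0 (cannot be negative)

0.00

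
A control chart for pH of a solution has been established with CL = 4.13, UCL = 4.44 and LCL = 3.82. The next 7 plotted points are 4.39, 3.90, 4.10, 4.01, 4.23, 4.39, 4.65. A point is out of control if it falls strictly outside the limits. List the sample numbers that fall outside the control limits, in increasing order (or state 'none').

7

Compare each point to [3.82, 4.44]: sample 7 = 4.65 > UCL.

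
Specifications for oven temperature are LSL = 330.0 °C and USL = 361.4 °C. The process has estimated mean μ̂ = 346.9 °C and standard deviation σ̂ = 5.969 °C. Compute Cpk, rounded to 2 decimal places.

0.81

Cpu = (USL − μ̂) / (3σ̂) = (361.4 − 346.9) / (3 × 5.969) = 0.8097; Cpl = (μ̂ − LSL) / (3σ̂) = (346.9 − 330.0) / (3 × 5.969) = 0.9438; Cpk = min(Cpu, Cpl) = 0.8097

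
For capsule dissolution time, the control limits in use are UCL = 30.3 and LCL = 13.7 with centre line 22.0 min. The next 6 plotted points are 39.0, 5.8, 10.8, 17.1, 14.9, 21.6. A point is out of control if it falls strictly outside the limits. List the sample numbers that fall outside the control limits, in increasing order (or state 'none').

1, 2, 3

Compare each point to [13.7, 30.3]: sample 1 = 39.0 > UCL; sample 2 = 5.8 < LCL; sample 3 = 10.8 < LCL.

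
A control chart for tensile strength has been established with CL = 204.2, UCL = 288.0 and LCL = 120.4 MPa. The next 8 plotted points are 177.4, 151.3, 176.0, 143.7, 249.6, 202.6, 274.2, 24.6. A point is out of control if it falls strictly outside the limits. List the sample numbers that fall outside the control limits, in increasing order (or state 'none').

Compare each point to [120.4, 288.0]: sample 8 = 24.6 < LCL.

8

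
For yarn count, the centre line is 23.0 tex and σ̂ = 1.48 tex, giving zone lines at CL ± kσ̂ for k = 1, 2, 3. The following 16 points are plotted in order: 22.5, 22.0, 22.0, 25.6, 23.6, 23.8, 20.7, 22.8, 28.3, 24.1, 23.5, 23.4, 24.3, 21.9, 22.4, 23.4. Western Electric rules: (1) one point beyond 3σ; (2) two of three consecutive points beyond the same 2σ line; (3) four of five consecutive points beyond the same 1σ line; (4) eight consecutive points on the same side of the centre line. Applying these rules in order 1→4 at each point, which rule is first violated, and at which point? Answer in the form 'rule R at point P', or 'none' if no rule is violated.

Zone of each point (C = within 1σ̂, B = 1σ̂–2σ̂, A = 2σ̂–3σ̂, * = beyond 3σ̂; sign = side of CL): 1:-C, 2:-C, 3:-C, 4:+B, 5:+C, 6:+C, 7:-B, 8:-C, 9:+*, 10:+C, 11:+C, 12:+C, 13:+C, 14:-C, 15:-C, 16:+C
Rule 1 (one point beyond the 3σ limits) is satisfied at point 9.

rule 1 at point 9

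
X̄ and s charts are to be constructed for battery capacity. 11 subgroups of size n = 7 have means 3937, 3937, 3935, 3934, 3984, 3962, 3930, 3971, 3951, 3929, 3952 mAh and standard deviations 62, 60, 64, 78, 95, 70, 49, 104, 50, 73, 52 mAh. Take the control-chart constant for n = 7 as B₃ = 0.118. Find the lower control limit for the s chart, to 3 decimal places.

s̄ = (62 + 60 + 64 + 78 + 95 + 70 + 49 + 104 + 50 + 73 + 52) / 11 = 68.8182
LCL_s = B₃·s̄ = 0.118 × 68.8182 = 8.1205

8.121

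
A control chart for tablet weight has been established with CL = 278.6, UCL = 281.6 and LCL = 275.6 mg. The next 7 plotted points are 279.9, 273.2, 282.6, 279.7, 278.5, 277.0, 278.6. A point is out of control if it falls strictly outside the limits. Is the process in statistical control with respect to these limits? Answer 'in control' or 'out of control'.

out of control

Compare each point to [275.6, 281.6]: sample 2 = 273.2 < LCL; sample 3 = 282.6 > UCL.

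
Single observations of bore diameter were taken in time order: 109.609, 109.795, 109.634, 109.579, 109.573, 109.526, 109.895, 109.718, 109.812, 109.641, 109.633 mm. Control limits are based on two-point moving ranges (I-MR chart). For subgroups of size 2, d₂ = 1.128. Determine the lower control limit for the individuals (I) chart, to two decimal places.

109.34

X̄ = (109.609 + 109.795 + 109.634 + 109.579 + 109.573 + 109.526 + 109.895 + 109.718 + 109.812 + 109.641 + 109.633) / 11 = 109.6741
Moving ranges: 0.186, 0.161, 0.055, 0.006, 0.047, 0.369, 0.177, 0.094, 0.171, 0.008; M̄R̄ = 1.2740 / 10 = 0.1274
LCL = X̄ − 3·M̄R̄/d₂ = 109.6741 − 3 × 0.1274 / 1.128 = 109.3353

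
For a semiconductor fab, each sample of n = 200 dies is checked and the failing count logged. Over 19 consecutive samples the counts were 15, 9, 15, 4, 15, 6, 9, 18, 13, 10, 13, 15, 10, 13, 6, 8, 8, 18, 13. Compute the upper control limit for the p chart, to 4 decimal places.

p̄ = Σdᵢ / (k·n) = 218 / (19 × 200) = 0.05737
UCL = p̄ + 3·√(p̄(1−p̄)/n) = 0.05737 + 3 × √(0.05737×0.94263/200) = 0.05737 + 3 × 0.01644 = 0.10670

0.1067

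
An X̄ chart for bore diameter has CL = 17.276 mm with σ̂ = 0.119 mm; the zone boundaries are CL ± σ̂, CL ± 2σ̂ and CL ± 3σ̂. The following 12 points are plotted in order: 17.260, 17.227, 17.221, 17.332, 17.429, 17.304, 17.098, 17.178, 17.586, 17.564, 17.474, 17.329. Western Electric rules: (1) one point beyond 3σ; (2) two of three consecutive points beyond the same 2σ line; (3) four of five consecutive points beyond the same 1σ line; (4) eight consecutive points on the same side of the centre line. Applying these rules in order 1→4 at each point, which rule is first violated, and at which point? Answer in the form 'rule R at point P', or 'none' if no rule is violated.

Zone of each point (C = within 1σ̂, B = 1σ̂–2σ̂, A = 2σ̂–3σ̂, * = beyond 3σ̂; sign = side of CL): 1:-C, 2:-C, 3:-C, 4:+C, 5:+B, 6:+C, 7:-B, 8:-C, 9:+A, 10:+A, 11:+B, 12:+C
Rule 2 (two of three consecutive points beyond the same 2σ limit) is satisfied at point 10.

rule 2 at point 10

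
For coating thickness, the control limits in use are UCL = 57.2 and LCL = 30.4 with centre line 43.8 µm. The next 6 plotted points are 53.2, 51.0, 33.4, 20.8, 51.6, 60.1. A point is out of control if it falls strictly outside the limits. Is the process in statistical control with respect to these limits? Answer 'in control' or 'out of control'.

out of control

Compare each point to [30.4, 57.2]: sample 4 = 20.8 < LCL; sample 6 = 60.1 > UCL.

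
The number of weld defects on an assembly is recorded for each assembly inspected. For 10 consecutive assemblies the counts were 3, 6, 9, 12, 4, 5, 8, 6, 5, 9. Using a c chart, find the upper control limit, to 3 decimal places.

c̄ = (3 + 6 + 9 + 12 + 4 + 5 + 8 + 6 + 5 + 9) / 10 = 67 / 10 = 6.7000
UCL = c̄ + 3√c̄ = 6.7000 + 3 × √6.7000 = 6.7000 + 3 × 2.5884 = 14.4653

14.465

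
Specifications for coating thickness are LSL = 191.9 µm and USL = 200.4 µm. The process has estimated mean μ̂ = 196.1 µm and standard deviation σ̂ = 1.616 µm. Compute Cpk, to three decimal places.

Cpu = (USL − μ̂) / (3σ̂) = (200.4 − 196.1) / (3 × 1.616) = 0.8870; Cpl = (μ̂ − LSL) / (3σ̂) = (196.1 − 191.9) / (3 × 1.616) = 0.8663; Cpk = min(Cpu, Cpl) = 0.8663

0.866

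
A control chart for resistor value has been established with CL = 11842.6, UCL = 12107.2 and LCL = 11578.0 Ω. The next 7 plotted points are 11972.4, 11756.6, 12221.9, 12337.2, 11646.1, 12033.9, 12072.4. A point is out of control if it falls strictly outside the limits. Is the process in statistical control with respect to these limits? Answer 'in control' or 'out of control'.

Compare each point to [11578.0, 12107.2]: sample 3 = 12221.9 > UCL; sample 4 = 12337.2 > UCL.

out of control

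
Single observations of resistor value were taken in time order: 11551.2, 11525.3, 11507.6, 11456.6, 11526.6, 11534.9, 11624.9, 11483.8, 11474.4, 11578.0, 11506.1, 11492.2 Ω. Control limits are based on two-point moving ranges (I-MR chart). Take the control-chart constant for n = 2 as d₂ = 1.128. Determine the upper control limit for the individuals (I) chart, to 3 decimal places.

X̄ = (11551.2 + 11525.3 + 11507.6 + 11456.6 + 11526.6 + 11534.9 + 11624.9 + 11483.8 + 11474.4 + 11578.0 + 11506.1 + 11492.2) / 12 = 11521.8000
Moving ranges: 25.9, 17.7, 51.0, 70.0, 8.3, 90.0, 141.1, 9.4, 103.6, 71.9, 13.9; M̄R̄ = 602.8000 / 11 = 54.8000
UCL = X̄ + 3·M̄R̄/d₂ = 11521.8000 + 3 × 54.8000 / 1.128 = 11667.5447

11667.545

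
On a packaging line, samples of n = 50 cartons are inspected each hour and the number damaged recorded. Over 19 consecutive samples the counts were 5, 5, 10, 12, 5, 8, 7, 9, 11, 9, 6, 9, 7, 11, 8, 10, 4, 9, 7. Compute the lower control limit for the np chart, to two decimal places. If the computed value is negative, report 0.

0.22

p̄ = Σdᵢ / (k·n) = 152 / (19 × 50) = 0.16000
LCL = np̄ − 3·√(np̄(1−p̄)) = 8.0000 − 3 × 2.5923 = 0.2231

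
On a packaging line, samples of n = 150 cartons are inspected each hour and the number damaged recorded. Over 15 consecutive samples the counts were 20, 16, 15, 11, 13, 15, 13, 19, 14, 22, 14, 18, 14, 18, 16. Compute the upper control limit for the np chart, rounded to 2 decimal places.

27.17

p̄ = Σdᵢ / (k·n) = 238 / (15 × 150) = 0.10578
UCL = np̄ + 3·√(np̄(1−p̄)) = 15.8667 + 3 × √(15.8667×0.89422) = 15.8667 + 3 × 3.7667 = 27.1669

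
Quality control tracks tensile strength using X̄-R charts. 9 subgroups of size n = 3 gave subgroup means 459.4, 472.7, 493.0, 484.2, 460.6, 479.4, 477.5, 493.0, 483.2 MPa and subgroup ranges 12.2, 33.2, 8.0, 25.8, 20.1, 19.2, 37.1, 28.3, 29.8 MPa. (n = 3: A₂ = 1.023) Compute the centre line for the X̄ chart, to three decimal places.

X̄̄ = (459.4 + 472.7 + 493.0 + 484.2 + 460.6 + 479.4 + 477.5 + 493.0 + 483.2) / 9 = 4303.0000 / 9 = 478.1111
CL = X̄̄ = 478.1111

478.111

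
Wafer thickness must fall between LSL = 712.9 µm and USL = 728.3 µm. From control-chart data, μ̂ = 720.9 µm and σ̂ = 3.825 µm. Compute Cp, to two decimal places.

0.67

Cp = (USL − LSL) / (6σ̂) = (728.3 − 712.9) / (6 × 3.825) = 15.4000 / 22.9500 = 0.6710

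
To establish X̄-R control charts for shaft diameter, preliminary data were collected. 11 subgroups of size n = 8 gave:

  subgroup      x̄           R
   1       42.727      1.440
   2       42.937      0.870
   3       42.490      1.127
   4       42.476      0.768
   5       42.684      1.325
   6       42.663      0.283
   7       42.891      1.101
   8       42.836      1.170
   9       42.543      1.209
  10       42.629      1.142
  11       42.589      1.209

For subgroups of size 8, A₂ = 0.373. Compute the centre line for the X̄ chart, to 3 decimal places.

X̄̄ = (42.727 + 42.937 + 42.490 + 42.476 + 42.684 + 42.663 + 42.891 + 42.836 + 42.543 + 42.629 + 42.589) / 11 = 469.4650 / 11 = 42.6786
CL = X̄̄ = 42.6786

42.679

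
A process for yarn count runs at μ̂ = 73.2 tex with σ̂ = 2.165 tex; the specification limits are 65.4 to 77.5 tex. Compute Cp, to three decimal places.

Cp = (USL − LSL) / (6σ̂) = (77.5 − 65.4) / (6 × 2.165) = 12.1000 / 12.9900 = 0.9315

0.931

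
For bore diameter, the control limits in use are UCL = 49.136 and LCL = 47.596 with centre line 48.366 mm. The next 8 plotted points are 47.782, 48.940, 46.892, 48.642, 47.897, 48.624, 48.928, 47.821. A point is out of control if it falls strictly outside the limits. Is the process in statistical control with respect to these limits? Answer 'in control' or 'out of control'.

Compare each point to [47.596, 49.136]: sample 3 = 46.892 < LCL.

out of control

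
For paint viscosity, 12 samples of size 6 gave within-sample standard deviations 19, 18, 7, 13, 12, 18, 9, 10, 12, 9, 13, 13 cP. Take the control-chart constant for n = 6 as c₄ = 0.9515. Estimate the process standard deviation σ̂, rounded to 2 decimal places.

s̄ = (19 + 18 + 7 + 13 + 12 + 18 + 9 + 10 + 12 + 9 + 13 + 13) / 12 = 12.7500
σ̂ = s̄ / c₄ = 12.7500 / 0.9515 = 13.3999

13.40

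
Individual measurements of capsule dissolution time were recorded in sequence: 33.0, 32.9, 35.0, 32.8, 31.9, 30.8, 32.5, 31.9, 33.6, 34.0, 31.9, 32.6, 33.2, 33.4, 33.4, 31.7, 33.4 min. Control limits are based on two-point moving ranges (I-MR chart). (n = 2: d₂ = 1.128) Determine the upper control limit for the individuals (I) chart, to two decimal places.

X̄ = (33.0 + 32.9 + 35.0 + 32.8 + 31.9 + 30.8 + 32.5 + 31.9 + 33.6 + 34.0 + 31.9 + 32.6 + 33.2 + 33.4 + 33.4 + 31.7 + 33.4) / 17 = 32.8235
Moving ranges: 0.1, 2.1, 2.2, 0.9, 1.1, 1.7, 0.6, 1.7, 0.4, 2.1, 0.7, 0.6, 0.2, 0.0, 1.7, 1.7; M̄R̄ = 17.8000 / 16 = 1.1125
UCL = X̄ + 3·M̄R̄/d₂ = 32.8235 + 3 × 1.1125 / 1.128 = 35.7823

35.78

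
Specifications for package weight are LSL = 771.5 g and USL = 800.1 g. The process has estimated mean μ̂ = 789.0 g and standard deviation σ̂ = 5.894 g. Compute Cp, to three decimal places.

0.809

Cp = (USL − LSL) / (6σ̂) = (800.1 − 771.5) / (6 × 5.894) = 28.6000 / 35.3640 = 0.8087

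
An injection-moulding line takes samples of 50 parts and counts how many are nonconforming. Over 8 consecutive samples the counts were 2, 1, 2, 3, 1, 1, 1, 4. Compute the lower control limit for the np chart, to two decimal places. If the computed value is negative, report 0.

0.00

p̄ = Σdᵢ / (k·n) = 15 / (8 × 50) = 0.03750
LCL = np̄ − 3·√(np̄(1−p̄)) = 1.8750 − 3 × 1.3434 = -2.1552 → 0 (negative, so LCL = 0)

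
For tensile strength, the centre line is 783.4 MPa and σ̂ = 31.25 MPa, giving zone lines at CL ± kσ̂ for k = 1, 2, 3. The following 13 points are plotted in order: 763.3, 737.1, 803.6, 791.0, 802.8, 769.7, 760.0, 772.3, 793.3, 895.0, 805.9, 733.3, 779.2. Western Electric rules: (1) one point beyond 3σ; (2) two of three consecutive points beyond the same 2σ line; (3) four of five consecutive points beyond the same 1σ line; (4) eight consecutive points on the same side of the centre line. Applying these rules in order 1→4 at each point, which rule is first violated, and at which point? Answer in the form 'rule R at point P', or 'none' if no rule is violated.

rule 1 at point 10

Zone of each point (C = within 1σ̂, B = 1σ̂–2σ̂, A = 2σ̂–3σ̂, * = beyond 3σ̂; sign = side of CL): 1:-C, 2:-B, 3:+C, 4:+C, 5:+C, 6:-C, 7:-C, 8:-C, 9:+C, 10:+*, 11:+C, 12:-B, 13:-C
Rule 1 (one point beyond the 3σ limits) is satisfied at point 10.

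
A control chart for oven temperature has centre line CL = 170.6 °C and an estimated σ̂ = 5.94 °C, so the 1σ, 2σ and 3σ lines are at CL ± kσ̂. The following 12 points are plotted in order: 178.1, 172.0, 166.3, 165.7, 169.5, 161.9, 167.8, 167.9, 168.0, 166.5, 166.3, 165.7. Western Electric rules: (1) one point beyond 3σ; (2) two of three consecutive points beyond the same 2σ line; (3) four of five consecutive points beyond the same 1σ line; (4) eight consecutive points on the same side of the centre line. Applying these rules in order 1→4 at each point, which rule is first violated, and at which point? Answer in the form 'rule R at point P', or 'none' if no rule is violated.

Zone of each point (C = within 1σ̂, B = 1σ̂–2σ̂, A = 2σ̂–3σ̂, * = beyond 3σ̂; sign = side of CL): 1:+B, 2:+C, 3:-C, 4:-C, 5:-C, 6:-B, 7:-C, 8:-C, 9:-C, 10:-C, 11:-C, 12:-C
Rule 4 (eight consecutive points on the same side of the centre line) is satisfied at point 10.

rule 4 at point 10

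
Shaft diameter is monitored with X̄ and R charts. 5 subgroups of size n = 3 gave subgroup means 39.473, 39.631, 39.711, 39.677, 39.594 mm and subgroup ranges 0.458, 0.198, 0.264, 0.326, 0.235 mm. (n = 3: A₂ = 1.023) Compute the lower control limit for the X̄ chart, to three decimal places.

39.314

X̄̄ = (39.473 + 39.631 + 39.711 + 39.677 + 39.594) / 5 = 198.0860 / 5 = 39.6172
R̄ = (0.458 + 0.198 + 0.264 + 0.326 + 0.235) / 5 = 1.4810 / 5 = 0.2962
LCL = X̄̄ − A₂·R̄ = 39.6172 − 1.023 × 0.2962 = 39.3142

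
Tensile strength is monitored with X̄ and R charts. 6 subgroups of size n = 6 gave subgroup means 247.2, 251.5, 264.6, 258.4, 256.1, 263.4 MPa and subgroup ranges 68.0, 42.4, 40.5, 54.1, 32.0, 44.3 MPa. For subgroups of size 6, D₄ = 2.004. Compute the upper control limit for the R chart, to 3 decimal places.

R̄ = (68.0 + 42.4 + 40.5 + 54.1 + 32.0 + 44.3) / 6 = 281.3000 / 6 = 46.8833
UCL_R = D₄·R̄ = 2.004 × 46.8833 = 93.9542

93.954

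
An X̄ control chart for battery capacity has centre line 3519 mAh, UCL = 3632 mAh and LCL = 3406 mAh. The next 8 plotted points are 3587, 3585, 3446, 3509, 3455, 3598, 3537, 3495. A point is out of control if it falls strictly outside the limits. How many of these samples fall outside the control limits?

All 8 points lie within [3406, 3632].

0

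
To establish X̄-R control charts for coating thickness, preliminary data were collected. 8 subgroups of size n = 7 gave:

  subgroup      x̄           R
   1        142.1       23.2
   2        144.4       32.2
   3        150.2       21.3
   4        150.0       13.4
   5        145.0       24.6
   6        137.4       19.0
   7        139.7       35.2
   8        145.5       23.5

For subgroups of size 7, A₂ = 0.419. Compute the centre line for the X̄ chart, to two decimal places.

144.29

X̄̄ = (142.1 + 144.4 + 150.2 + 150.0 + 145.0 + 137.4 + 139.7 + 145.5) / 8 = 1154.3000 / 8 = 144.2875
CL = X̄̄ = 144.2875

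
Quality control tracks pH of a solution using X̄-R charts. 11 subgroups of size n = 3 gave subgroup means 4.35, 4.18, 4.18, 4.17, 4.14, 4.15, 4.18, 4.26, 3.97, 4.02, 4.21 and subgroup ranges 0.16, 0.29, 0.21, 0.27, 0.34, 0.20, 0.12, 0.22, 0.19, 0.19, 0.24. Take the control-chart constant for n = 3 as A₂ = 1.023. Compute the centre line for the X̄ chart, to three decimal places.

4.165

X̄̄ = (4.35 + 4.18 + 4.18 + 4.17 + 4.14 + 4.15 + 4.18 + 4.26 + 3.97 + 4.02 + 4.21) / 11 = 45.8100 / 11 = 4.1645
CL = X̄̄ = 4.1645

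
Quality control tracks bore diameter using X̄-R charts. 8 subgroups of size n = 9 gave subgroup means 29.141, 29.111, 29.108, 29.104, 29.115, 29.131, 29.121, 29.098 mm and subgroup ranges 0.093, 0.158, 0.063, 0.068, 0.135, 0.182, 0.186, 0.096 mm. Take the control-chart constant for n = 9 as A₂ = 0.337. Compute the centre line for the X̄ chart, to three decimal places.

29.116

X̄̄ = (29.141 + 29.111 + 29.108 + 29.104 + 29.115 + 29.131 + 29.121 + 29.098) / 8 = 232.9290 / 8 = 29.1161
CL = X̄̄ = 29.1161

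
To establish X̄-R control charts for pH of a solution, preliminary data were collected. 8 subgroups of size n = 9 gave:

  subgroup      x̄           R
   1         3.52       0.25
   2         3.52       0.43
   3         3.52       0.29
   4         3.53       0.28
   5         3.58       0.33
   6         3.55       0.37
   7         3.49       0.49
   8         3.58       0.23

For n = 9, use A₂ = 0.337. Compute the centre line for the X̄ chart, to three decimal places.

3.536

X̄̄ = (3.52 + 3.52 + 3.52 + 3.53 + 3.58 + 3.55 + 3.49 + 3.58) / 8 = 28.2900 / 8 = 3.5362
CL = X̄̄ = 3.5362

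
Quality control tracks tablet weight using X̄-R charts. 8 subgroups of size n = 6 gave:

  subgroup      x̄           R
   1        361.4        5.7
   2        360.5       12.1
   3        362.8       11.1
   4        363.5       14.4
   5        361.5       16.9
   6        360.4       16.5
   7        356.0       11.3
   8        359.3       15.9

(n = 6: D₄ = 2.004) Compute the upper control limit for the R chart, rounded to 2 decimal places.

26.03

R̄ = (5.7 + 12.1 + 11.1 + 14.4 + 16.9 + 16.5 + 11.3 + 15.9) / 8 = 103.9000 / 8 = 12.9875
UCL_R = D₄·R̄ = 2.004 × 12.9875 = 26.0270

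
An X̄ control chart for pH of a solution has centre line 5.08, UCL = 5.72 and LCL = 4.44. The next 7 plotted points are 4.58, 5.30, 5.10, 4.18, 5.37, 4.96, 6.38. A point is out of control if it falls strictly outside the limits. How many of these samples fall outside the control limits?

2

Compare each point to [4.44, 5.72]: sample 4 = 4.18 < LCL; sample 7 = 6.38 > UCL.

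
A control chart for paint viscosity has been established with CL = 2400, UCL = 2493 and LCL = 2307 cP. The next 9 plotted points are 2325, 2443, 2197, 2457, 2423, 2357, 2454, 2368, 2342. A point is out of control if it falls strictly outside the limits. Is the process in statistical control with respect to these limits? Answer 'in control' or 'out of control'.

out of control

Compare each point to [2307, 2493]: sample 3 = 2197 < LCL.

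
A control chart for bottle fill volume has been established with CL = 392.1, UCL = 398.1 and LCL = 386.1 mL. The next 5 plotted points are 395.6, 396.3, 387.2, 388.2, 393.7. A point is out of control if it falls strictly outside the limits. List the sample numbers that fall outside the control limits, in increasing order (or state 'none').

none

All 5 points lie within [386.1, 398.1].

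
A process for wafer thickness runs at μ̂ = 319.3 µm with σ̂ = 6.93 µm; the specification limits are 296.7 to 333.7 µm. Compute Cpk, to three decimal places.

0.693

Cpu = (USL − μ̂) / (3σ̂) = (333.7 − 319.3) / (3 × 6.93) = 0.6926; Cpl = (μ̂ − LSL) / (3σ̂) = (319.3 − 296.7) / (3 × 6.93) = 1.0871; Cpk = min(Cpu, Cpl) = 0.6926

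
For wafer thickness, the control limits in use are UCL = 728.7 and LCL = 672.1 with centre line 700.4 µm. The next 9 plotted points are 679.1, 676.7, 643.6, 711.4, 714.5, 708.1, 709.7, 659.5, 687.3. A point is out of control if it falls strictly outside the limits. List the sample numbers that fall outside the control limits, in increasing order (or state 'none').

Compare each point to [672.1, 728.7]: sample 3 = 643.6 < LCL; sample 8 = 659.5 < LCL.

3, 8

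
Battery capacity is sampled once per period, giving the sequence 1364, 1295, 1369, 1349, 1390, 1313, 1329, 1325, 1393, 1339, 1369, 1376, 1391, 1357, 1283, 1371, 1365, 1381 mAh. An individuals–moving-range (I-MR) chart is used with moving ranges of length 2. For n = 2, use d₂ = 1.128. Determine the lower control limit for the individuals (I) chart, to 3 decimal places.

1244.861

X̄ = (1364 + 1295 + 1369 + 1349 + 1390 + 1313 + 1329 + 1325 + 1393 + 1339 + 1369 + 1376 + 1391 + 1357 + 1283 + 1371 + 1365 + 1381) / 18 = 1353.2778
Moving ranges: 69, 74, 20, 41, 77, 16, 4, 68, 54, 30, 7, 15, 34, 74, 88, 6, 16; M̄R̄ = 693.0000 / 17 = 40.7647
LCL = X̄ − 3·M̄R̄/d₂ = 1353.2778 − 3 × 40.7647 / 1.128 = 1244.8610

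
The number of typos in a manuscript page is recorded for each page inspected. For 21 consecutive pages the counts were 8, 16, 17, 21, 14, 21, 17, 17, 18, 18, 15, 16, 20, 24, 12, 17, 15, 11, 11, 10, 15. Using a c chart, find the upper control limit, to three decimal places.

c̄ = (8 + 16 + 17 + 21 + 14 + 21 + 17 + 17 + 18 + 18 + 15 + 16 + 20 + 24 + 12 + 17 + 15 + 11 + 11 + 10 + 15) / 21 = 333 / 21 = 15.8571
UCL = c̄ + 3√c̄ = 15.8571 + 3 × √15.8571 = 15.8571 + 3 × 3.9821 = 27.8035

27.803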